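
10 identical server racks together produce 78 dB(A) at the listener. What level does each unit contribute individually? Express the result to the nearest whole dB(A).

68 dB(A)

10 equal contributions raise the level by 10·log₁₀ 10 = 10.000 dB, so each unit alone gives 78 − 10.000.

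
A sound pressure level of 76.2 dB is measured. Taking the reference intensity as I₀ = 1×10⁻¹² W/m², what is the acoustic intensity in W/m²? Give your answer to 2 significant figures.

I/I₀ = 10^(76.2/10) = 4.169e+07, so I = 4.169e+07 × 10⁻¹² W/m².

4.2e-05 W/m²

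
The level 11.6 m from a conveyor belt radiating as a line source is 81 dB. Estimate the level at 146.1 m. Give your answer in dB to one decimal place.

Cylindrical spreading from a line source gives a 10·log₁₀(r₂/r₁) drop.
L₂ = 81 − 10·log₁₀(146.1/11.6) = 81 − 11.002 = 70.00 dB.

70.0 dB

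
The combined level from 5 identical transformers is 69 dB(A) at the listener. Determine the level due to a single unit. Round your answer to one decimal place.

5 equal contributions raise the level by 10·log₁₀ 5 = 6.990 dB, so each unit alone gives 69 − 6.990.

62.0 dB(A)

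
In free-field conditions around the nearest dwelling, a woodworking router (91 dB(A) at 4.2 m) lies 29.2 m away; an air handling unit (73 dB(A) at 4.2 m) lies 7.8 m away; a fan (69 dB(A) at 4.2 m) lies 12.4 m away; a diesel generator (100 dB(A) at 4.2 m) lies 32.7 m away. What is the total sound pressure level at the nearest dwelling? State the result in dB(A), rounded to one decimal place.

Apply inverse-square spreading to bring every level to the receiver, then sum 10^(L/10).
woodworking router: 91 − 20·log₁₀(29.2/4.2) = 91 − 16.84 = 74.16 dB(A).
air handling unit: 73 − 20·log₁₀(7.8/4.2) = 73 − 5.38 = 67.62 dB(A).
fan: 69 − 20·log₁₀(12.4/4.2) = 69 − 9.40 = 59.60 dB(A).
diesel generator: 100 − 20·log₁₀(32.7/4.2) = 100 − 17.83 = 82.17 dB(A).
Σ 10^(L/10) = 1.977e+08 → L_total = 10·log₁₀(1.977e+08) = 82.96 dB(A).

83.0 dB(A)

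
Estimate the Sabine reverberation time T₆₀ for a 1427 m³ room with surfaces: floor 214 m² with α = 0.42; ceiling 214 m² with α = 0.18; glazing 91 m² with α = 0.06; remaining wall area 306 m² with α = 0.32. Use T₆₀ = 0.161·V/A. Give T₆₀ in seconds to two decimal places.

Total absorption A = 214·0.42 + 214·0.18 + 91·0.06 + 306·0.32 = 231.78 m² sabins.
T₆₀ = 0.161·V/A = 0.161·1427/231.78 = 0.991 s.

0.99 s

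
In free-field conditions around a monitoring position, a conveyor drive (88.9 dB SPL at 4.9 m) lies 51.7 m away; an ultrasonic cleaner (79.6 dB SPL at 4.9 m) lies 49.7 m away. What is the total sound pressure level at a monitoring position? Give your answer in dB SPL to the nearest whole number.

69 dB SPL

Apply inverse-square spreading to bring every level to the receiver, then sum 10^(L/10).
conveyor drive: 88.9 − 20·log₁₀(51.7/4.9) = 88.9 − 20.47 = 68.43 dB SPL.
ultrasonic cleaner: 79.6 − 20·log₁₀(49.7/4.9) = 79.6 − 20.12 = 59.48 dB SPL.
Σ 10^(L/10) = 7.859e+06 → L_total = 10·log₁₀(7.859e+06) = 68.95 dB SPL.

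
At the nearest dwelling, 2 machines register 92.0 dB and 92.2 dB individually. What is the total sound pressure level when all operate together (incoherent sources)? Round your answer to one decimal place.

95.1 dB

For uncorrelated sources the intensities add, so convert each level to linear form, sum, and take 10·log₁₀ of the total.
Σ 10^(L/10) = 10^(92.0/10) + 10^(92.2/10) = 3.244e+09.
L_total = 10·log₁₀(3.244e+09) = 95.11 dB.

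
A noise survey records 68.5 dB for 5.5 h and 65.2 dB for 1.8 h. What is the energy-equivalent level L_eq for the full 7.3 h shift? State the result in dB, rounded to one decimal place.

67.9 dB

The energy average is taken in the linear domain: L_eq = 10·log₁₀[(Σ tᵢ·10^(Lᵢ/10))/T], T = 7.3 h.
Σ tᵢ·10^(Lᵢ/10) = 5.5·10^(68.5/10) + 1.8·10^(65.2/10) = 4.490e+07.
L_eq = 10·log₁₀(4.490e+07/7.3) = 67.89 dB.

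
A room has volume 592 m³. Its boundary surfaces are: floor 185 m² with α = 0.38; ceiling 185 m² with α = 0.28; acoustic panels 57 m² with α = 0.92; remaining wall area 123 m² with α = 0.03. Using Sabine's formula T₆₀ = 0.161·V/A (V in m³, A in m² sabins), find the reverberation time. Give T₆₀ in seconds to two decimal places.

A = Σ Sᵢαᵢ = 185·0.38 + 185·0.28 + 57·0.92 + 123·0.03 = 178.23 m².
T₆₀ = 0.161·V/A = 0.161·592/178.23 = 0.535 s.

0.53 s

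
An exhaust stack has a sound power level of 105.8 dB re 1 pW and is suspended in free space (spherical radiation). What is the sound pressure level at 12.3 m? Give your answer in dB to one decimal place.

L_p = L_w − 10·log₁₀(4π·r²) with r = 12.3 m.
4π·r² = 1901 m², 10·log₁₀ of that is 32.790 dB.
L_p = 105.8 − 32.790 = 73.01 dB.

73.0 dB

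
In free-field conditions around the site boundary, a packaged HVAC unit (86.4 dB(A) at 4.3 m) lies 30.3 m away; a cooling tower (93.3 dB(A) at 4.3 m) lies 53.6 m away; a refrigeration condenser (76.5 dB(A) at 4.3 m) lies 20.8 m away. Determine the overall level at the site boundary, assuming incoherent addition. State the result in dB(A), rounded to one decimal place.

Propagate each source to the receiver with L = L_ref − 20·log₁₀(r/r_ref), then add intensities.
packaged HVAC unit: 86.4 − 20·log₁₀(30.3/4.3) = 86.4 − 16.96 = 69.44 dB(A).
cooling tower: 93.3 − 20·log₁₀(53.6/4.3) = 93.3 − 21.91 = 71.39 dB(A).
refrigeration condenser: 76.5 − 20·log₁₀(20.8/4.3) = 76.5 − 13.69 = 62.81 dB(A).
Σ 10^(L/10) = 2.446e+07 → L_total = 10·log₁₀(2.446e+07) = 73.88 dB(A).

73.9 dB(A)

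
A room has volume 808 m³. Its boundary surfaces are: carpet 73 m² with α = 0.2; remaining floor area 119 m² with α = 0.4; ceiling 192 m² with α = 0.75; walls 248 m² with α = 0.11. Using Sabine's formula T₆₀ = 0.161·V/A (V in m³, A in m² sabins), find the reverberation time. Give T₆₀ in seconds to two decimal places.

Total absorption A = 73·0.2 + 119·0.4 + 192·0.75 + 248·0.11 = 233.48 m² sabins.
T₆₀ = 0.161·V/A = 0.161·808/233.48 = 0.557 s.

0.56 s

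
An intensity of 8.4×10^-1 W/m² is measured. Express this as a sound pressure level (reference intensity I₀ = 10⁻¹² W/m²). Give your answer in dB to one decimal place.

119.2 dB

Dividing by I₀ shifts the exponent by 12: I/I₀ = 8.4×10^11.
L = 10·(0.9243 + 11) = 119.24 dB.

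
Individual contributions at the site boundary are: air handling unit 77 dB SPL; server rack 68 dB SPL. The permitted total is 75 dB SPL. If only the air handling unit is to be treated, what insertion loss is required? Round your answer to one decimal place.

Everything except the air handling unit sums to 10^(68/10) = 6.310e+06 in linear terms, 68.00 dB SPL.
To meet 75 dB SPL overall, the treated air handling unit may contribute at most 10^(75/10) − 6.310e+06 = 2.531e+07, i.e. 74.03 dB SPL.
So the air handling unit must be reduced from 77 to 74.03 dB SPL: IL = 2.97 dB.

3.0 dB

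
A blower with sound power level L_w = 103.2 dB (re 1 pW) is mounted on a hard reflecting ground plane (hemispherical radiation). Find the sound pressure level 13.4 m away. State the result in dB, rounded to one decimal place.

Free-field hemispherical radiation: L_p = L_w − 10·log₁₀(2π·r²), r = 13.4 m.
2π·r² = 1128 m², 10·log₁₀ of that is 30.524 dB.
L_p = 103.2 − 30.524 = 72.68 dB.

72.7 dB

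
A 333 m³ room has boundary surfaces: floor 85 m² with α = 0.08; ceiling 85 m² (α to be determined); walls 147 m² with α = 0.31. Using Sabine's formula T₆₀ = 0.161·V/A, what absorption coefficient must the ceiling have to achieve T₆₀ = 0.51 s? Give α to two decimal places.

A = 0.161·V/T₆₀ = 0.161·333/0.51 = 105.12 m² sabins.
Absorption from the other surfaces = 85·0.08 + 147·0.31 = 52.37 m², so the ceiling must supply 52.75 m² over 85 m².
α = 52.75/85 = 0.621.

0.62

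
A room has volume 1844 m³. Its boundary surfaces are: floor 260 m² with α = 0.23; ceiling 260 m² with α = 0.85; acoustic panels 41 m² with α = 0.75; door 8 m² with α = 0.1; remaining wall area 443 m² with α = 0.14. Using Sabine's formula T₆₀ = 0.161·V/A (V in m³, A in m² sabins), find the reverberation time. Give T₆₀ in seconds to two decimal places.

0.79 s

Total absorption A = 260·0.23 + 260·0.85 + 41·0.75 + 8·0.1 + 443·0.14 = 374.37 m² sabins.
T₆₀ = 0.161 × 1844 / 374.37 = 0.793 s.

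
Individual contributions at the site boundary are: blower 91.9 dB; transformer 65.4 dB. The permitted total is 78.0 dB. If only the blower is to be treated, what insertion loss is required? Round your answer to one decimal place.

14.1 dB

Everything except the blower sums to 10^(65.4/10) = 3.467e+06 in linear terms, 65.40 dB.
To meet 78.0 dB overall, the treated blower may contribute at most 10^(78.0/10) − 3.467e+06 = 5.963e+07, i.e. 77.75 dB.
Required insertion loss = 91.9 − 77.75 = 14.15 dB.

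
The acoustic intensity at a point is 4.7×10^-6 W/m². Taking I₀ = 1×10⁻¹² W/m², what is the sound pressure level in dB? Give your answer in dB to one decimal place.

66.7 dB

Dividing by I₀ shifts the exponent by 12: I/I₀ = 4.7×10^6.
L = 10·(0.6721 + 6) = 66.72 dB.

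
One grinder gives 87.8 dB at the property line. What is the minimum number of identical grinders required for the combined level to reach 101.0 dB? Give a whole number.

The shortfall is 101.0 − 87.8 = 13.2 dB, and N units add 10·log₁₀ N, so need 10·log₁₀ N ≥ 13.2.
N ≥ 10^(13.2/10) = 20.893, so N = 21.

21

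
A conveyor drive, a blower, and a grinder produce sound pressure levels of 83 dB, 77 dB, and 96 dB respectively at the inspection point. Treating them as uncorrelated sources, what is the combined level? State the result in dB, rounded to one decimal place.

For uncorrelated sources the intensities add, so convert each level to linear form, sum, and take 10·log₁₀ of the total.
Σ 10^(L/10) = 10^(83/10) + 10^(77/10) + 10^(96/10) = 4.231e+09.
L_total = 10·log₁₀(4.231e+09) = 96.26 dB.

96.3 dB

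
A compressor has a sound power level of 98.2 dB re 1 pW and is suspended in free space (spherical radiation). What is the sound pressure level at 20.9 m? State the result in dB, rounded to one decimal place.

60.8 dB

The power spreads over a sphere of area 4π·r², so L_p = L_w − 10·log₁₀(4π·r²).
4π·r² = 5489 m², 10·log₁₀ of that is 37.395 dB.
L_p = 98.2 − 37.395 = 60.80 dB.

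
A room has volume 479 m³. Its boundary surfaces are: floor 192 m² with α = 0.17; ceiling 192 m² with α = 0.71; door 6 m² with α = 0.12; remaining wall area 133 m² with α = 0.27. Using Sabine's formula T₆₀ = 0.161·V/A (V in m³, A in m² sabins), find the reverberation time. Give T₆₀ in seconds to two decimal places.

Summing Sᵢαᵢ: 192·0.17 + 192·0.71 + 6·0.12 + 133·0.27 = 205.59 m².
T₆₀ = 0.161·V/A = 0.161·479/205.59 = 0.375 s.

0.38 s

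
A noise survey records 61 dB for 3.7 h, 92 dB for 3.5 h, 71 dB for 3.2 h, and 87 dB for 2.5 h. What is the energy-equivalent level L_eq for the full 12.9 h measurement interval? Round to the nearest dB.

87 dB

Weight each interval's intensity by its duration and average over T = 12.9 h:
Σ tᵢ·10^(Lᵢ/10) = 3.7·10^(61/10) + 3.5·10^(92/10) + 3.2·10^(71/10) + 2.5·10^(87/10) = 6.845e+09.
L_eq = 10·log₁₀(6.845e+09/12.9) = 87.25 dB.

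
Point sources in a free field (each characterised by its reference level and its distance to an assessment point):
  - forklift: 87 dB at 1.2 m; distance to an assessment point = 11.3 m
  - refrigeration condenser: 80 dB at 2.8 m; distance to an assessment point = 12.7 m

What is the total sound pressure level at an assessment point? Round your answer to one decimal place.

70.2 dB

Propagate each source to the receiver with L = L_ref − 20·log₁₀(r/r_ref), then add intensities.
forklift: 87 − 20·log₁₀(11.3/1.2) = 87 − 19.48 = 67.52 dB.
refrigeration condenser: 80 − 20·log₁₀(12.7/2.8) = 80 − 13.13 = 66.87 dB.
Σ 10^(L/10) = 1.051e+07 → L_total = 10·log₁₀(1.051e+07) = 70.22 dB.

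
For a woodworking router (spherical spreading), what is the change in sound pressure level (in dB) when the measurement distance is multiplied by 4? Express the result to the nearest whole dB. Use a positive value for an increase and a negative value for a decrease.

Point-source spreading: ΔL = −20·log₁₀(r₂/r₁).
ΔL = −20·log₁₀(4) = -12.04 dB.

-12 dB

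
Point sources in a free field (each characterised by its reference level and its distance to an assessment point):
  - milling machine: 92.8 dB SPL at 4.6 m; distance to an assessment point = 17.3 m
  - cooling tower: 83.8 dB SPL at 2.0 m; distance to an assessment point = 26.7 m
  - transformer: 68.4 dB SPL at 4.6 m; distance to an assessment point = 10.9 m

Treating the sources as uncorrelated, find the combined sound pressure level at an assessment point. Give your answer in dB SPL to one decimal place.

Propagate each source to the receiver with L = L_ref − 20·log₁₀(r/r_ref), then add intensities.
milling machine: 92.8 − 20·log₁₀(17.3/4.6) = 92.8 − 11.51 = 81.29 dB SPL.
cooling tower: 83.8 − 20·log₁₀(26.7/2.0) = 83.8 − 22.51 = 61.29 dB SPL.
transformer: 68.4 − 20·log₁₀(10.9/4.6) = 68.4 − 7.49 = 60.91 dB SPL.
Σ 10^(L/10) = 1.373e+08 → L_total = 10·log₁₀(1.373e+08) = 81.38 dB SPL.

81.4 dB SPL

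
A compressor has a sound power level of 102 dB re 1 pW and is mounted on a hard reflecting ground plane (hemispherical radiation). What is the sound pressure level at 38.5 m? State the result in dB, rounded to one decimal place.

Free-field hemispherical radiation: L_p = L_w − 10·log₁₀(2π·r²), r = 38.5 m.
2π·r² = 9313 m², 10·log₁₀ of that is 39.691 dB.
L_p = 102 − 39.691 = 62.31 dB.

62.3 dB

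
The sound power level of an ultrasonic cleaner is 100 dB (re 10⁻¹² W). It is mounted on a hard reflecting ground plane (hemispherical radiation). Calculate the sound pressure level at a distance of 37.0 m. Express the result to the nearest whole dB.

61 dB

Free-field hemispherical radiation: L_p = L_w − 10·log₁₀(2π·r²), r = 37.0 m.
2π·r² = 8602 m², 10·log₁₀ of that is 39.346 dB.
L_p = 100 − 39.346 = 60.65 dB.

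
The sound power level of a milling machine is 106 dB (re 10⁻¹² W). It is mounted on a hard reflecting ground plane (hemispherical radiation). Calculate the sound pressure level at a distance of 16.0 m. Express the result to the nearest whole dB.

74 dB

The power spreads over a hemisphere of area 2π·r², so L_p = L_w − 10·log₁₀(2π·r²).
2π·r² = 1608 m², 10·log₁₀ of that is 32.064 dB.
L_p = 106 − 32.064 = 73.94 dB.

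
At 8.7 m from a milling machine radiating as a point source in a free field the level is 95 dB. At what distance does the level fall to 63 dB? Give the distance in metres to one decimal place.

346.4 m

The 32.0 dB drop corresponds to a distance ratio of 10^(32.0/20) for a point source.
r₂ = 8.7·10^((95−63)/20) = 8.7·10^(32.0/20) = 346.35 m.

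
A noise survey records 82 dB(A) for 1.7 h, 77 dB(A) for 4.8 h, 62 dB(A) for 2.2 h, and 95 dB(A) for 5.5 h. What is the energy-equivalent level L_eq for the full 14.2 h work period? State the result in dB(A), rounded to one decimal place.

91.0 dB(A)

L_eq = 10·log₁₀[(1/T)·Σ tᵢ·10^(Lᵢ/10)] with T = 14.2 h.
Σ tᵢ·10^(Lᵢ/10) = 1.7·10^(82/10) + 4.8·10^(77/10) + 2.2·10^(62/10) + 5.5·10^(95/10) = 1.791e+10.
L_eq = 10·log₁₀(1.791e+10/14.2) = 91.01 dB(A).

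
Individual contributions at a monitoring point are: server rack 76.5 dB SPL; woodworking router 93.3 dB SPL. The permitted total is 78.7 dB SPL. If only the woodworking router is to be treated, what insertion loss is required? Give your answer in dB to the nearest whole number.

19 dB

Everything except the woodworking router sums to 10^(76.5/10) = 4.467e+07 in linear terms, 76.50 dB SPL.
The limit corresponds to 10^(78.7/10) = 7.413e+07; subtracting the fixed part leaves 2.946e+07 for the woodworking router, i.e. 74.69 dB SPL.
So the woodworking router must be reduced from 93.3 to 74.69 dB SPL: IL = 18.61 dB.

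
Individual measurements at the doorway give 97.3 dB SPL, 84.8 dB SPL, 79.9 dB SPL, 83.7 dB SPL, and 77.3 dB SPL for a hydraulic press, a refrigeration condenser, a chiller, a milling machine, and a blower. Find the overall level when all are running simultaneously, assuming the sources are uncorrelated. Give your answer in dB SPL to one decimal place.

97.8 dB SPL

For uncorrelated sources the intensities add, so convert each level to linear form, sum, and take 10·log₁₀ of the total.
Σ 10^(L/10) = 10^(97.3/10) + 10^(84.8/10) + 10^(79.9/10) + 10^(83.7/10) + 10^(77.3/10) = 6.058e+09.
L_total = 10·log₁₀(6.058e+09) = 97.82 dB SPL.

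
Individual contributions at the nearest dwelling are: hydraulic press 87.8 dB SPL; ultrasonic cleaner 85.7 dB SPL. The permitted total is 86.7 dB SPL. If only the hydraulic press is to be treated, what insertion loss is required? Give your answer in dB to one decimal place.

Everything except the hydraulic press sums to 10^(85.7/10) = 3.715e+08 in linear terms, 85.70 dB SPL.
The limit corresponds to 10^(86.7/10) = 4.677e+08; subtracting the fixed part leaves 9.620e+07 for the hydraulic press, i.e. 79.83 dB SPL.
Required insertion loss = 87.8 − 79.83 = 7.97 dB.

8.0 dB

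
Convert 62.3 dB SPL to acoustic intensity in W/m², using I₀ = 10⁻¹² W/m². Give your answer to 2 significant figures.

I/I₀ = 10^(62.3/10) = 1.698e+06, so I = 1.698e+06 × 10⁻¹² W/m².

1.7e-06 W/m²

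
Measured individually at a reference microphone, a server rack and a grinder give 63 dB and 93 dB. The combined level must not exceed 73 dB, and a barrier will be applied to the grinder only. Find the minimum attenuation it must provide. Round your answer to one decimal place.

20.5 dB

Everything except the grinder sums to 10^(63/10) = 1.995e+06 in linear terms, 63.00 dB.
The limit corresponds to 10^(73/10) = 1.995e+07; subtracting the fixed part leaves 1.796e+07 for the grinder, i.e. 72.54 dB.
So the grinder must be reduced from 93 to 72.54 dB: IL = 20.46 dB.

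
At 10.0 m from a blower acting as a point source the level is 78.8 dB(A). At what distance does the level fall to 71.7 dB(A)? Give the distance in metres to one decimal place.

Point-source spreading drops the level by 20·log₁₀(r₂/r₁); inverting, r₂/r₁ = 10^(ΔL/20).
r₂ = 10.0·10^((78.8−71.7)/20) = 10.0·10^(7.1/20) = 22.65 m.

22.6 m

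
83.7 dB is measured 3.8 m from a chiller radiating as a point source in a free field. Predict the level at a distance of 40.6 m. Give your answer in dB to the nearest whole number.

63 dB

Point-source attenuation: ΔL = 20·log₁₀(r₂/r₁) = 20·log₁₀(40.6/3.8) = 20.575 dB.
L₂ = 83.7 − 20·log₁₀(40.6/3.8) = 83.7 − 20.575 = 63.13 dB.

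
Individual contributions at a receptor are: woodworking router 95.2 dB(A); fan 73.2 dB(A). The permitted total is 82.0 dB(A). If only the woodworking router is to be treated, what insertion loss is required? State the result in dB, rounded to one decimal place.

13.8 dB

The untreated sources together contribute 10^(73.2/10) = 2.089e+07, i.e. 73.20 dB(A).
To meet 82.0 dB(A) overall, the treated woodworking router may contribute at most 10^(82.0/10) − 2.089e+07 = 1.376e+08, i.e. 81.39 dB(A).
Required insertion loss = 95.2 − 81.39 = 13.81 dB.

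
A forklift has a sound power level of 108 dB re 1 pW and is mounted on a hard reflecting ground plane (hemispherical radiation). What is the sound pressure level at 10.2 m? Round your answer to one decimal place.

79.8 dB

L_p = L_w − 10·log₁₀(2π·r²) with r = 10.2 m.
2π·r² = 653.7 m², 10·log₁₀ of that is 28.154 dB.
L_p = 108 − 28.154 = 79.85 dB.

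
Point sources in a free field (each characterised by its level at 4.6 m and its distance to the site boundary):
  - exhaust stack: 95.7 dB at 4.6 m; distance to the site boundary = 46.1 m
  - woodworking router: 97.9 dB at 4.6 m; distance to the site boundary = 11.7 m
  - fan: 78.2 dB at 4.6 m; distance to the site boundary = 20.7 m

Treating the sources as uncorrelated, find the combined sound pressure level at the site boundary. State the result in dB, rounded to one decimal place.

90.0 dB

Apply inverse-square spreading to bring every level to the receiver, then sum 10^(L/10).
exhaust stack: 95.7 − 20·log₁₀(46.1/4.6) = 95.7 − 20.02 = 75.68 dB.
woodworking router: 97.9 − 20·log₁₀(11.7/4.6) = 97.9 − 8.11 = 89.79 dB.
fan: 78.2 − 20·log₁₀(20.7/4.6) = 78.2 − 13.06 = 65.14 dB.
Σ 10^(L/10) = 9.934e+08 → L_total = 10·log₁₀(9.934e+08) = 89.97 dB.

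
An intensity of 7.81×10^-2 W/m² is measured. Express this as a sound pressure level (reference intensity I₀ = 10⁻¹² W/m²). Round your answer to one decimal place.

I/I₀ = 7.81×10^-2/10⁻¹² = 7.81×10^10, and L = 10·log₁₀(I/I₀).
L = 10·(0.8927 + 10) = 108.93 dB.

108.9 dB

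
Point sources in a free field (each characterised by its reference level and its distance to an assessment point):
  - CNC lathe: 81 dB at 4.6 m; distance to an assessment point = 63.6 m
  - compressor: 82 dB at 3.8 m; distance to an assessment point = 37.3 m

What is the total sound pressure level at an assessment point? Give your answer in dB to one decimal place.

63.6 dB

Apply inverse-square spreading to bring every level to the receiver, then sum 10^(L/10).
CNC lathe: 81 − 20·log₁₀(63.6/4.6) = 81 − 22.81 = 58.19 dB.
compressor: 82 − 20·log₁₀(37.3/3.8) = 82 − 19.84 = 62.16 dB.
Σ 10^(L/10) = 2.304e+06 → L_total = 10·log₁₀(2.304e+06) = 63.62 dB.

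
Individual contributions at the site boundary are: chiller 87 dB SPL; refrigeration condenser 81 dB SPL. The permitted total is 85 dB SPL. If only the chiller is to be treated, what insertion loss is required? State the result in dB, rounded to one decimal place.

Everything except the chiller sums to 10^(81/10) = 1.259e+08 in linear terms, 81.00 dB SPL.
To meet 85 dB SPL overall, the treated chiller may contribute at most 10^(85/10) − 1.259e+08 = 1.903e+08, i.e. 82.80 dB SPL.
So the chiller must be reduced from 87 to 82.80 dB SPL: IL = 4.20 dB.

4.2 dB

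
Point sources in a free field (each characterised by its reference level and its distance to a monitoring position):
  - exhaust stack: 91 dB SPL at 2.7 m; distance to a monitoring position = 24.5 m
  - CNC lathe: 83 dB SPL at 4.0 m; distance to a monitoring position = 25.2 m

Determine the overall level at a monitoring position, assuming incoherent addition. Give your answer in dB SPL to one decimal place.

Apply inverse-square spreading to bring every level to the receiver, then sum 10^(L/10).
exhaust stack: 91 − 20·log₁₀(24.5/2.7) = 91 − 19.16 = 71.84 dB SPL.
CNC lathe: 83 − 20·log₁₀(25.2/4.0) = 83 − 15.99 = 67.01 dB SPL.
Σ 10^(L/10) = 2.032e+07 → L_total = 10·log₁₀(2.032e+07) = 73.08 dB SPL.

73.1 dB SPL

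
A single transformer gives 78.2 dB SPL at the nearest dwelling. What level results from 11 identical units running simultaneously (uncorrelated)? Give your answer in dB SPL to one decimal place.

N identical incoherent sources raise the level by 10·log₁₀ N.
L_total = 78.2 + 10·log₁₀(11) = 78.2 + 10.414 = 88.61 dB SPL.

88.6 dB SPL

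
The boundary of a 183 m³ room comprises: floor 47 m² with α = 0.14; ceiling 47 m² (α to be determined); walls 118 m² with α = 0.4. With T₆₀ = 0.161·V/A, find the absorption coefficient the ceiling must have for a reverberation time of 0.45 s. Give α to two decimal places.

A = 0.161·V/T₆₀ = 0.161·183/0.45 = 65.47 m² sabins.
Absorption from the other surfaces = 47·0.14 + 118·0.4 = 53.78 m², so the ceiling must supply 11.69 m² over 47 m².
α = 11.69/47 = 0.249.

0.25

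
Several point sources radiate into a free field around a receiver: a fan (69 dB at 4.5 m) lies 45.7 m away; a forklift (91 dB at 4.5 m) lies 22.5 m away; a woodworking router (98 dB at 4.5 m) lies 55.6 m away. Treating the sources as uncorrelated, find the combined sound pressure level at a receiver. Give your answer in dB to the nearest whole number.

80 dB

Apply inverse-square spreading to bring every level to the receiver, then sum 10^(L/10).
fan: 69 − 20·log₁₀(45.7/4.5) = 69 − 20.13 = 48.87 dB.
forklift: 91 − 20·log₁₀(22.5/4.5) = 91 − 13.98 = 77.02 dB.
woodworking router: 98 − 20·log₁₀(55.6/4.5) = 98 − 21.84 = 76.16 dB.
Σ 10^(L/10) = 9.176e+07 → L_total = 10·log₁₀(9.176e+07) = 79.63 dB.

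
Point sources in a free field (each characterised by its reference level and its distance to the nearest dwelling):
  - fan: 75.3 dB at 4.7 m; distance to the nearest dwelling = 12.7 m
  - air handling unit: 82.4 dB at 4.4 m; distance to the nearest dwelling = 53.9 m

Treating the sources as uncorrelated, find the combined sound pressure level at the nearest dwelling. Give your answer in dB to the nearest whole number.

68 dB

Propagate each source to the receiver with L = L_ref − 20·log₁₀(r/r_ref), then add intensities.
fan: 75.3 − 20·log₁₀(12.7/4.7) = 75.3 − 8.63 = 66.67 dB.
air handling unit: 82.4 − 20·log₁₀(53.9/4.4) = 82.4 − 21.76 = 60.64 dB.
Σ 10^(L/10) = 5.799e+06 → L_total = 10·log₁₀(5.799e+06) = 67.63 dB.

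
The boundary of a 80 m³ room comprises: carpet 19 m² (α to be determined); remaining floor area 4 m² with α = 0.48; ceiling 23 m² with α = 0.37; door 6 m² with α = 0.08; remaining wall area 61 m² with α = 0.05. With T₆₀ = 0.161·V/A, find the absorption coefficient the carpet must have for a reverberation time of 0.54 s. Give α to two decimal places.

0.52

From T₆₀ = 0.161·V/A, the target T₆₀ = 0.54 s needs A = 0.161·80/0.54 = 23.85 m².
Absorption from the other surfaces = 4·0.48 + 23·0.37 + 6·0.08 + 61·0.05 = 13.96 m², so the carpet must supply 9.89 m² over 19 m².
α = 9.89/19 = 0.521.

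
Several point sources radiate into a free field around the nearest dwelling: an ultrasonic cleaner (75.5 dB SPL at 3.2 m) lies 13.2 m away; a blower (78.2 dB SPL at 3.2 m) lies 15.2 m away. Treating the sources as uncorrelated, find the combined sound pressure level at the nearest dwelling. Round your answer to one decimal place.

Propagate each source to the receiver with L = L_ref − 20·log₁₀(r/r_ref), then add intensities.
ultrasonic cleaner: 75.5 − 20·log₁₀(13.2/3.2) = 75.5 − 12.31 = 63.19 dB SPL.
blower: 78.2 − 20·log₁₀(15.2/3.2) = 78.2 − 13.53 = 64.67 dB SPL.
Σ 10^(L/10) = 5.014e+06 → L_total = 10·log₁₀(5.014e+06) = 67.00 dB SPL.

67.0 dB SPL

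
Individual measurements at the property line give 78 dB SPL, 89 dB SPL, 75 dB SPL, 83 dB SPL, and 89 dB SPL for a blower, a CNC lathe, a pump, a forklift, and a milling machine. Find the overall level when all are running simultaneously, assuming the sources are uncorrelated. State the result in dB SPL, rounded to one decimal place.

92.7 dB SPL

Incoherent sources combine by intensity addition: L_total = 10·log₁₀(Σ 10^(L_i/10)).
Σ 10^(L/10) = 10^(78/10) + 10^(89/10) + 10^(75/10) + 10^(83/10) + 10^(89/10) = 1.883e+09.
L_total = 10·log₁₀(1.883e+09) = 92.75 dB SPL.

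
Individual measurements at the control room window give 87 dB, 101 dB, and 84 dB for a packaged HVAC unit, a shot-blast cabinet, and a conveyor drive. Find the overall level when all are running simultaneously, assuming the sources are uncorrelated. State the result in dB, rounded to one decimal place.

For uncorrelated sources the intensities add, so convert each level to linear form, sum, and take 10·log₁₀ of the total.
Σ 10^(L/10) = 10^(87/10) + 10^(101/10) + 10^(84/10) = 1.334e+10.
L_total = 10·log₁₀(1.334e+10) = 101.25 dB.

101.3 dB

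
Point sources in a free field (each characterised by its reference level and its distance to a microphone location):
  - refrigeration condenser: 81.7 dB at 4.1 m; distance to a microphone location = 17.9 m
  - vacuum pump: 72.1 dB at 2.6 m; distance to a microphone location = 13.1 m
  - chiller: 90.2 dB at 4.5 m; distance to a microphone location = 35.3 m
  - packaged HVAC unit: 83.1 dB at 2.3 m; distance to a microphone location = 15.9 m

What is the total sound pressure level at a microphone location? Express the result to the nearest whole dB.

First find each source's level at the receiver (point-source: −20·log₁₀(r/r_ref)), then combine on an intensity basis.
refrigeration condenser: 81.7 − 20·log₁₀(17.9/4.1) = 81.7 − 12.80 = 68.90 dB.
vacuum pump: 72.1 − 20·log₁₀(13.1/2.6) = 72.1 − 14.05 = 58.05 dB.
chiller: 90.2 − 20·log₁₀(35.3/4.5) = 90.2 − 17.89 = 72.31 dB.
packaged HVAC unit: 83.1 − 20·log₁₀(15.9/2.3) = 83.1 − 16.79 = 66.31 dB.
Σ 10^(L/10) = 2.969e+07 → L_total = 10·log₁₀(2.969e+07) = 74.73 dB.

75 dB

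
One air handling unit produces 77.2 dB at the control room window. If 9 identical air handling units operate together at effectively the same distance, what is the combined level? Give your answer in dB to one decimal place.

86.7 dB

With 9 equal, uncorrelated contributions the intensity is 9× that of one unit, giving a rise of 10·log₁₀ 9.
L_total = 77.2 + 10·log₁₀(9) = 77.2 + 9.542 = 86.74 dB.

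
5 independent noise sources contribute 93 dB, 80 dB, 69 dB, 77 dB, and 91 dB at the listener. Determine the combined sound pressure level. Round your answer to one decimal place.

Incoherent sources combine by intensity addition: L_total = 10·log₁₀(Σ 10^(L_i/10)).
Σ 10^(L/10) = 10^(93/10) + 10^(80/10) + 10^(69/10) + 10^(77/10) + 10^(91/10) = 3.412e+09.
L_total = 10·log₁₀(3.412e+09) = 95.33 dB.

95.3 dB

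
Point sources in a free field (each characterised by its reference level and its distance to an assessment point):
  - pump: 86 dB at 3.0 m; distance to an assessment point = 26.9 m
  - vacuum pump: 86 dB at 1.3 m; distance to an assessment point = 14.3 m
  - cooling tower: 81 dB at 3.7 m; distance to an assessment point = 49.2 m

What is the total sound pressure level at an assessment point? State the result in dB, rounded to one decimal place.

Propagate each source to the receiver with L = L_ref − 20·log₁₀(r/r_ref), then add intensities.
pump: 86 − 20·log₁₀(26.9/3.0) = 86 − 19.05 = 66.95 dB.
vacuum pump: 86 − 20·log₁₀(14.3/1.3) = 86 − 20.83 = 65.17 dB.
cooling tower: 81 − 20·log₁₀(49.2/3.7) = 81 − 22.48 = 58.52 dB.
Σ 10^(L/10) = 8.954e+06 → L_total = 10·log₁₀(8.954e+06) = 69.52 dB.

69.5 dB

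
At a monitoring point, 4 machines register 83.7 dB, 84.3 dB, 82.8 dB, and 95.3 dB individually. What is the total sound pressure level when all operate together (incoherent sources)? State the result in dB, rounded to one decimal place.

For uncorrelated sources the intensities add, so convert each level to linear form, sum, and take 10·log₁₀ of the total.
Σ 10^(L/10) = 10^(83.7/10) + 10^(84.3/10) + 10^(82.8/10) + 10^(95.3/10) = 4.083e+09.
L_total = 10·log₁₀(4.083e+09) = 96.11 dB.

96.1 dB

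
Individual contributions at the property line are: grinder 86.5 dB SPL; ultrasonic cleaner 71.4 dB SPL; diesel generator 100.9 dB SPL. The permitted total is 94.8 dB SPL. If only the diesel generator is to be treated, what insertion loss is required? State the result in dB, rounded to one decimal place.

Fixed contribution from the other sources: Σ 10^(L/10) = 10^(86.5/10) + 10^(71.4/10) = 4.605e+08 (86.63 dB SPL).
The limit corresponds to 10^(94.8/10) = 3.020e+09; subtracting the fixed part leaves 2.559e+09 for the diesel generator, i.e. 94.08 dB SPL.
So the diesel generator must be reduced from 100.9 to 94.08 dB SPL: IL = 6.82 dB.

6.8 dB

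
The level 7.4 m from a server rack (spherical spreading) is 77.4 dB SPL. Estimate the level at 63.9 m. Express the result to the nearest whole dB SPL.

For a point source, L₂ = L₁ − 20·log₁₀(r₂/r₁).
L₂ = 77.4 − 20·log₁₀(63.9/7.4) = 77.4 − 18.725 = 58.67 dB SPL.

59 dB SPL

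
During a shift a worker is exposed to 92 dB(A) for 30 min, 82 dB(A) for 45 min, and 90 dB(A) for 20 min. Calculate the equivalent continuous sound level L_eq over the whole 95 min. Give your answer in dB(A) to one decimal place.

89.0 dB(A)

L_eq = 10·log₁₀[(1/T)·Σ tᵢ·10^(Lᵢ/10)] with T = 95 min.
Σ tᵢ·10^(Lᵢ/10) = 30·10^(92/10) + 45·10^(82/10) + 20·10^(90/10) = 7.468e+10.
L_eq = 10·log₁₀(7.468e+10/95) = 88.95 dB(A).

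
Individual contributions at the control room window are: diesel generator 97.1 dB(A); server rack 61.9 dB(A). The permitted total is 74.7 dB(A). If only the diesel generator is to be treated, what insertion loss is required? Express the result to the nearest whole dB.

23 dB

Everything except the diesel generator sums to 10^(61.9/10) = 1.549e+06 in linear terms, 61.90 dB(A).
The limit corresponds to 10^(74.7/10) = 2.951e+07; subtracting the fixed part leaves 2.796e+07 for the diesel generator, i.e. 74.47 dB(A).
So the diesel generator must be reduced from 97.1 to 74.47 dB(A): IL = 22.63 dB.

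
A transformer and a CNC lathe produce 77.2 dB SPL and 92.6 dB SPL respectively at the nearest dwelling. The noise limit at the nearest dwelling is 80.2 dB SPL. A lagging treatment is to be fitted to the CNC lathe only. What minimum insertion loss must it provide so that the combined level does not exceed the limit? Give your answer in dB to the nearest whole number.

15 dB

The untreated sources together contribute 10^(77.2/10) = 5.248e+07, i.e. 77.20 dB SPL.
To meet 80.2 dB SPL overall, the treated CNC lathe may contribute at most 10^(80.2/10) − 5.248e+07 = 5.223e+07, i.e. 77.18 dB SPL.
Required insertion loss = 92.6 − 77.18 = 15.42 dB.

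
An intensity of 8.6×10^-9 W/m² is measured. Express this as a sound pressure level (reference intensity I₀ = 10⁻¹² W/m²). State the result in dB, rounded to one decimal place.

39.3 dB

L = 10·log₁₀(I/I₀) = 10·log₁₀(8.6×10^-9/10⁻¹²) = 10·log₁₀(8.6×10^3).
L = 10·(0.9345 + 3) = 39.34 dB.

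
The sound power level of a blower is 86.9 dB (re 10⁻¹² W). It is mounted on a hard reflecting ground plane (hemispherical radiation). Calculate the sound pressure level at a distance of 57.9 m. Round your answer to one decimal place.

Free-field hemispherical radiation: L_p = L_w − 10·log₁₀(2π·r²), r = 57.9 m.
2π·r² = 2.106e+04 m², 10·log₁₀ of that is 43.235 dB.
L_p = 86.9 − 43.235 = 43.66 dB.

43.7 dB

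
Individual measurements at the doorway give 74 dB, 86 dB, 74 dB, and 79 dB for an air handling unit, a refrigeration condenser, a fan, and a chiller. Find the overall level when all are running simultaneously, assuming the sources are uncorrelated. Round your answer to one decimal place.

87.2 dB

For uncorrelated sources the intensities add, so convert each level to linear form, sum, and take 10·log₁₀ of the total.
Σ 10^(L/10) = 10^(74/10) + 10^(86/10) + 10^(74/10) + 10^(79/10) = 5.278e+08.
L_total = 10·log₁₀(5.278e+08) = 87.22 dB.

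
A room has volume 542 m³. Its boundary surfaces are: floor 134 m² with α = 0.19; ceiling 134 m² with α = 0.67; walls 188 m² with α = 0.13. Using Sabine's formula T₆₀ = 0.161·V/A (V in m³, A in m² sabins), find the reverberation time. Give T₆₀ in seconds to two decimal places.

Total absorption A = 134·0.19 + 134·0.67 + 188·0.13 = 139.68 m² sabins.
T₆₀ = 0.161 × 542 / 139.68 = 0.625 s.

0.62 s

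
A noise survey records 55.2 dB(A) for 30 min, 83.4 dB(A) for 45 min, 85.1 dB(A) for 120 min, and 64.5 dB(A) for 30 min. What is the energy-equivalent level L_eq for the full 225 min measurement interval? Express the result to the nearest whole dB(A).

The energy average is taken in the linear domain: L_eq = 10·log₁₀[(Σ tᵢ·10^(Lᵢ/10))/T], T = 225 min.
Σ tᵢ·10^(Lᵢ/10) = 30·10^(55.2/10) + 45·10^(83.4/10) + 120·10^(85.1/10) + 30·10^(64.5/10) = 4.877e+10.
L_eq = 10·log₁₀(4.877e+10/225) = 83.36 dB(A).

83 dB(A)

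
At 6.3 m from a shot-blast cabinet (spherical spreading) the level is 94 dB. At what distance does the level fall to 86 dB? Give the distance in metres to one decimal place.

15.8 m

The 8.0 dB drop corresponds to a distance ratio of 10^(8.0/20) for a point source.
r₂ = 6.3·10^((94−86)/20) = 6.3·10^(8.0/20) = 15.82 m.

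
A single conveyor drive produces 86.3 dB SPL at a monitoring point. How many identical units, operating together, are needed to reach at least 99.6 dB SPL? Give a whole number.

22

The shortfall is 99.6 − 86.3 = 13.3 dB, and N units add 10·log₁₀ N, so need 10·log₁₀ N ≥ 13.3.
N ≥ 10^(13.3/10) = 21.380, so N = 22.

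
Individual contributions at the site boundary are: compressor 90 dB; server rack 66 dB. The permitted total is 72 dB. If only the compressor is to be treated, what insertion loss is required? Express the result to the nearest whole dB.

19 dB

The untreated sources together contribute 10^(66/10) = 3.981e+06, i.e. 66.00 dB.
The limit corresponds to 10^(72/10) = 1.585e+07; subtracting the fixed part leaves 1.187e+07 for the compressor, i.e. 70.74 dB.
Required insertion loss = 90 − 70.74 = 19.26 dB.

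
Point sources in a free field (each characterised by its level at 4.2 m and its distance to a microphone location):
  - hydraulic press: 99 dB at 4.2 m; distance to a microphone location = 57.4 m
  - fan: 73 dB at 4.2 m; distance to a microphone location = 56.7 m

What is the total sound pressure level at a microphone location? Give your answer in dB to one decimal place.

76.3 dB

Apply inverse-square spreading to bring every level to the receiver, then sum 10^(L/10).
hydraulic press: 99 − 20·log₁₀(57.4/4.2) = 99 − 22.71 = 76.29 dB.
fan: 73 − 20·log₁₀(56.7/4.2) = 73 − 22.61 = 50.39 dB.
Σ 10^(L/10) = 4.264e+07 → L_total = 10·log₁₀(4.264e+07) = 76.30 dB.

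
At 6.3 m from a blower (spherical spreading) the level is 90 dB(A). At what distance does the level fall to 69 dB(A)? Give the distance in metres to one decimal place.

For a point source L₁ − L₂ = 20·log₁₀(r₂/r₁), so r₂ = r₁·10^((L₁−L₂)/20).
r₂ = 6.3·10^((90−69)/20) = 6.3·10^(21.0/20) = 70.69 m.

70.7 m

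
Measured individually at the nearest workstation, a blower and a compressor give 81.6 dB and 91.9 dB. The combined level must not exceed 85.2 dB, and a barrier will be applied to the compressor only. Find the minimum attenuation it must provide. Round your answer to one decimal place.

9.2 dB

The untreated sources together contribute 10^(81.6/10) = 1.445e+08, i.e. 81.60 dB.
To meet 85.2 dB overall, the treated compressor may contribute at most 10^(85.2/10) − 1.445e+08 = 1.866e+08, i.e. 82.71 dB.
Required insertion loss = 91.9 − 82.71 = 9.19 dB.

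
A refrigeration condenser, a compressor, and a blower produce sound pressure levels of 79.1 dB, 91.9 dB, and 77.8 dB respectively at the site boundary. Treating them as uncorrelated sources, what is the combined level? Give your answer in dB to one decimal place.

92.3 dB

Incoherent sources combine by intensity addition: L_total = 10·log₁₀(Σ 10^(L_i/10)).
Σ 10^(L/10) = 10^(79.1/10) + 10^(91.9/10) + 10^(77.8/10) = 1.690e+09.
L_total = 10·log₁₀(1.690e+09) = 92.28 dB.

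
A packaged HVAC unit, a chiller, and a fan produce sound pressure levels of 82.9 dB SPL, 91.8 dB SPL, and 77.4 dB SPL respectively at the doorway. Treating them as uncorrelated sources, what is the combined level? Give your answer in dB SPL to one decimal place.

92.5 dB SPL

For uncorrelated sources the intensities add, so convert each level to linear form, sum, and take 10·log₁₀ of the total.
Σ 10^(L/10) = 10^(82.9/10) + 10^(91.8/10) + 10^(77.4/10) = 1.763e+09.
L_total = 10·log₁₀(1.763e+09) = 92.46 dB SPL.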